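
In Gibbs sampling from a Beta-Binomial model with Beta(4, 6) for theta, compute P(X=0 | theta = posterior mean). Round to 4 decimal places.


Posterior mean = alpha/(alpha+beta) = 4/10 = 0.4
P(X=0|theta=mean) = 1 - theta = 0.6

0.6


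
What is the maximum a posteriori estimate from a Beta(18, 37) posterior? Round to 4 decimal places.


The MAP estimate equals the mode of the distribution.
Mode of Beta(a,b) = (a-1)/(a+b-2)
= 17/53
= 0.3208

0.3208


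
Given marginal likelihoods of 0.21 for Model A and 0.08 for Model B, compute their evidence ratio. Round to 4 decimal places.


Ratio = ML(A) / ML(B) = 0.21/0.08
= 2.625

2.625


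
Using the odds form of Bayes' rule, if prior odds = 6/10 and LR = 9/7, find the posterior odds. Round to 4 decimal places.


Bayes' rule in odds form: posterior odds = prior odds * LR
= (6 * 9) / (10 * 7)
= 54/70 = 0.7714

0.7714


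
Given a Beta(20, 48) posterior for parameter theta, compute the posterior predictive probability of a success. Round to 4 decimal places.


For a Beta-Bernoulli model, the predictive probability is the mean:
P(success) = 20/(20+48) = 20/68 = 0.2941

0.2941


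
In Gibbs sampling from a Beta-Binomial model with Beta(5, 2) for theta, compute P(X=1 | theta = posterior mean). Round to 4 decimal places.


Posterior mean = alpha/(alpha+beta) = 5/7 = 0.7143
P(X=1|theta=mean) = theta = 0.7143

0.7143


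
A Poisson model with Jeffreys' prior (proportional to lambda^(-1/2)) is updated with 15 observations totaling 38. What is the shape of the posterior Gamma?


Posterior = Gamma(0.5 + S, n)
= Gamma(0.5 + 38, 15)
Posterior shape = 0.5 + S = 0.5 + 38 = 38.5

38.5


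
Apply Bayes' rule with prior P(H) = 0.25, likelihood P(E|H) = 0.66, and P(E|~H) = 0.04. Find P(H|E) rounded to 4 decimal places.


Step 1: Compute marginal P(E) = P(E|H)P(H) + P(E|~H)P(~H)
= 0.66*0.25 + 0.04*0.75 = 0.195
Step 2: P(H|E) = P(E|H)P(H)/P(E) = 0.165/0.195
= 0.8462

0.8462


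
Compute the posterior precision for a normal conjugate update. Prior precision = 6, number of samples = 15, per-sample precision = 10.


tau_post = tau_0 + n * tau
= 6 + 15 * 10 = 156

156


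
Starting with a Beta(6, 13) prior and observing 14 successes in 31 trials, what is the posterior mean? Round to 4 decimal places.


Posterior parameters: alpha = 6 + 14 = 20
beta = 13 + 17 = 30
Posterior mean = alpha / (alpha + beta) = 20 / 50
= 0.4

0.4


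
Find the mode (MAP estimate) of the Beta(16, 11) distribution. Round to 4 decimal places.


For Beta(a,b) with a,b > 1:
Mode = (a-1)/(a+b-2) = (16-1)/(27-2)
= 15/25 = 0.6

0.6


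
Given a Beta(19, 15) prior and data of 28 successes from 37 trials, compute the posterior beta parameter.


Number of failures = 37 - 28 = 9
Posterior beta = 15 + 9 = 24

24


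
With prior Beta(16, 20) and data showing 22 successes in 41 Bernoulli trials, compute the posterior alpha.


Conjugate update: alpha_posterior = alpha_prior + k
= 16 + 22 = 38

38


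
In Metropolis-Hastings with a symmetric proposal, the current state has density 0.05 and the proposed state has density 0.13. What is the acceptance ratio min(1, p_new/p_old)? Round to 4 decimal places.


Ratio = p_new / p_old = 0.13 / 0.05 = 2.6
Acceptance = min(1, 2.6) = 1.0

1.0


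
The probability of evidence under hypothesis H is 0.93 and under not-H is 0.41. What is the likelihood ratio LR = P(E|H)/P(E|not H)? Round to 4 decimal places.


LR = 0.93 / 0.41
= 2.2683

2.2683


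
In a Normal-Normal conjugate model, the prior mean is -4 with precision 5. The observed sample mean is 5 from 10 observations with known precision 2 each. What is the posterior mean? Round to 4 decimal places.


Posterior precision = tau0 + n*tau = 5 + 10*2 = 25
Posterior mean = (tau0*mu0 + n*tau*xbar) / posterior_precision
= (5*-4 + 10*2*5) / 25
= 80 / 25 = 3.2

3.2


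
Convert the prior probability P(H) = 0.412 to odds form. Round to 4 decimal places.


P(not H) = 1 - 0.412 = 0.588
Odds = 0.412 / 0.588 = 0.7007

0.7007


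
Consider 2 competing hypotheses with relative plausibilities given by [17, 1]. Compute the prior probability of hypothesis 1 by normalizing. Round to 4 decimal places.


Sum of weights = 17 + 1 = 18
Normalized prior for H1 = 17 / 18
= 0.9444

0.9444


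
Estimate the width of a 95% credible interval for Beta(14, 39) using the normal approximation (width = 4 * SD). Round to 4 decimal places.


For Beta(a,b): Var = ab/((a+b)^2(a+b+1))
Var = 0.0036, SD = 0.06
Approximate 95% CI width = 4 * 0.06 = 0.24

0.24


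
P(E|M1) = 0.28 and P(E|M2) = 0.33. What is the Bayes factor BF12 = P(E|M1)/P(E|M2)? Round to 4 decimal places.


Bayes factor BF12 = P(E|M1) / P(E|M2)
= 0.28 / 0.33
= 0.8485

0.8485


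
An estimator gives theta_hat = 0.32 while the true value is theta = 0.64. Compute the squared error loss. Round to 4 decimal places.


The squared error loss is (theta_hat - theta)^2
= (0.32 - 0.64)^2
= (-0.32)^2 = 0.1024

0.1024


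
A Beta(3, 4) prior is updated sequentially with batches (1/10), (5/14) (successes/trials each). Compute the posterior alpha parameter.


Sequential conjugate updating is equivalent to a single batch update.
Total successes across all batches = 6
alpha_posterior = alpha_prior + total_successes = 3 + 6
= 9

9


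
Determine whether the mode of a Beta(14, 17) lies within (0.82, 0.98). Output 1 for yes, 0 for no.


First find the mode: (a-1)/(a+b-2) = 0.4483
Is 0.4483 in (0.82, 0.98)? 0

0


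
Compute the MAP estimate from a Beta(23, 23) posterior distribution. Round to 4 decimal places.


MAP = mode of Beta distribution
= (alpha - 1)/(alpha + beta - 2)
= (23-1)/(23+23-2)
= 22/44 = 0.5

0.5


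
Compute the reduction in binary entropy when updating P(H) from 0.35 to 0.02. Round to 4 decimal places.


H_before = -p*log2(p) - (1-p)*log2(1-p) for p=0.35: 0.9341
H_after for p=0.02: 0.1414
Reduction = 0.9341 - 0.1414 = 0.7926

0.7926


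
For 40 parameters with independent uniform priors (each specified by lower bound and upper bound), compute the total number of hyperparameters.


A uniform prior has 2 hyperparameters per parameter.
Total = 40 * 2 = 80

80


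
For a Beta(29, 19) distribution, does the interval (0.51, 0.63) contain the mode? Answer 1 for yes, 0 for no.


Mode of Beta(a,b) = (a-1)/(a+b-2)
= (29-1)/(29+19-2) = 0.6087
Check: 0.51 <= 0.6087 <= 0.63?
Result: 1

1


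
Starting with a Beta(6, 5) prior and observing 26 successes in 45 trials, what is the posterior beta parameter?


Posterior beta = prior beta + failures
Failures = 45 - 26 = 19
beta_post = 5 + 19 = 24

24


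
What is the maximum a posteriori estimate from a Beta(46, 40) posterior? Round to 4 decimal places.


The MAP estimate equals the mode of the distribution.
Mode of Beta(a,b) = (a-1)/(a+b-2)
= 45/84
= 0.5357

0.5357


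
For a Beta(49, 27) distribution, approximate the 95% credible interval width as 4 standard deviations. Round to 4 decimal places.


Variance of Beta(a,b) = ab / ((a+b)^2 * (a+b+1))
= 49*27 / ((76)^2 * 77)
= 0.003
SD = sqrt(0.003) = 0.0545
Width = 4 * SD = 0.2182

0.2182


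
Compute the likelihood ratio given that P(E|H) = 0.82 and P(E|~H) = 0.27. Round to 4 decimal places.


LR = P(E|H) / P(E|~H)
= 0.82 / 0.27 = 3.037

3.037


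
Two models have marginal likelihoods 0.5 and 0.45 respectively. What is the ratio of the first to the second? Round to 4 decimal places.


Evidence ratio = 0.5 / 0.45
= 1.1111

1.1111


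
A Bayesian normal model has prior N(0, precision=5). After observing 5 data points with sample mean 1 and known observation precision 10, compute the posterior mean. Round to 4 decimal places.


Posterior mean = (prior_precision * prior_mean + n * data_precision * data_mean) / (prior_precision + n * data_precision)
Numerator = 5*0 + 5*10*1 = 50
Denominator = 5 + 5*10 = 55
Posterior mean = 0.9091

0.9091


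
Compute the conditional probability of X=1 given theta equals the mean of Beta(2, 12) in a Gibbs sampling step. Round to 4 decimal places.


Mean of Beta(2, 12) = 0.1429
P(X=1 | theta=0.1429) = 0.1429

0.1429


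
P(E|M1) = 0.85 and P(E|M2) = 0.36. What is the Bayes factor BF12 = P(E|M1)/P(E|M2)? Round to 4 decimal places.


Bayes factor BF12 = P(E|M1) / P(E|M2)
= 0.85 / 0.36
= 2.3611

2.3611


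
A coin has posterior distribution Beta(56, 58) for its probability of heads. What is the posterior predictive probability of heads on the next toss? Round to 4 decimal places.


Posterior predictive = E[theta] = alpha/(alpha+beta)
= 56/114
= 0.4912

0.4912


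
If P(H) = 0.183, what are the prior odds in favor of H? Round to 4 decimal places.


Prior odds = P(H) / (1 - P(H))
= 0.183 / 0.817
= 0.224

0.224


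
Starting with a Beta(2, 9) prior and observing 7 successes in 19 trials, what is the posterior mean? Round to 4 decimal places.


Posterior parameters: alpha = 2 + 7 = 9
beta = 9 + 12 = 21
Posterior mean = alpha / (alpha + beta) = 9 / 30
= 0.3

0.3


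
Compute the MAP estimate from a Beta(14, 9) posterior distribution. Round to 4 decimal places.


MAP = mode of Beta distribution
= (alpha - 1)/(alpha + beta - 2)
= (14-1)/(14+9-2)
= 13/21 = 0.619

0.619


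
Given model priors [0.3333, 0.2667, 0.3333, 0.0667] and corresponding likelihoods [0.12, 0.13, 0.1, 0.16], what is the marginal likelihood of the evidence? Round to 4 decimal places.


P(E) = sum_i P(M_i) P(E|M_i)
= 0.04 + 0.0347 + 0.0333 + 0.0107
= 0.1187

0.1187


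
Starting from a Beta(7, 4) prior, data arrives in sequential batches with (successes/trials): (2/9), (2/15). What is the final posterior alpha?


In sequential Bayesian updating, we sum all successes.
Total successes = 4
Final alpha = 7 + 4 = 11

11


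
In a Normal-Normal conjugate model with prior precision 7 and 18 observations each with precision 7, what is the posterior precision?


Posterior precision = prior precision + n * observation precision
= 7 + 18 * 7
= 7 + 126 = 133

133


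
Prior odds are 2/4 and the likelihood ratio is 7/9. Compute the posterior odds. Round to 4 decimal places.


Posterior odds = prior odds * likelihood ratio
= (2/4) * (7/9)
= 14 / 36
= 0.3889

0.3889


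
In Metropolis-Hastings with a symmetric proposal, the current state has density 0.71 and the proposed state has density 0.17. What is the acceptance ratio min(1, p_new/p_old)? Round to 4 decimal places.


Ratio = p_new / p_old = 0.17 / 0.71 = 0.2394
Acceptance = min(1, 0.2394) = 0.2394

0.2394


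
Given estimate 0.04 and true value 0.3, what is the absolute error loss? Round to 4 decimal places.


Absolute error = |estimate - true|
= |-0.26| = 0.26

0.26


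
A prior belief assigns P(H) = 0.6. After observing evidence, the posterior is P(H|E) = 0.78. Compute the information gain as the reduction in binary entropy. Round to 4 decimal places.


H(prior) = -0.6*log2(0.6) - 0.4*log2(0.4)
= 0.971
H(post) = -0.78*log2(0.78) - 0.22*log2(0.22)
= 0.7602
IG = 0.971 - 0.7602 = 0.2108

0.2108


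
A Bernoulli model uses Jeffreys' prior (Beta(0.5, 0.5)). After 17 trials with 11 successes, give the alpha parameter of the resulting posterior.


Posterior = Beta(prior_alpha + successes, prior_beta + failures)
= Beta(0.5 + 11, 0.5 + 6)
Posterior alpha = 0.5 + k = 0.5 + 11 = 11.5

11.5


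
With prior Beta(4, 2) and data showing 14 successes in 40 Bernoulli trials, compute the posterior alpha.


Conjugate update: alpha_posterior = alpha_prior + k
= 4 + 14 = 18

18


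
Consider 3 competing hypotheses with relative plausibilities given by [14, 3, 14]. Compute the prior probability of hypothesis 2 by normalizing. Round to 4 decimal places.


Sum of weights = 14 + 3 + 14 = 31
Normalized prior for H2 = 3 / 31
= 0.0968

0.0968


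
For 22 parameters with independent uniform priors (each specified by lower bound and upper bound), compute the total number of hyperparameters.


A uniform prior has 2 hyperparameters per parameter.
Total = 22 * 2 = 44

44


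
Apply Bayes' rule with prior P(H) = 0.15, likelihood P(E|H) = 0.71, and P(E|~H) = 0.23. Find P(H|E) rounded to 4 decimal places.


Step 1: Compute marginal P(E) = P(E|H)P(H) + P(E|~H)P(~H)
= 0.71*0.15 + 0.23*0.85 = 0.302
Step 2: P(H|E) = P(E|H)P(H)/P(E) = 0.1065/0.302
= 0.3526

0.3526


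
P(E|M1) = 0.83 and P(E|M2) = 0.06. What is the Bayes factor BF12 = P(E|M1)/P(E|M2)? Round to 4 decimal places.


Bayes factor BF12 = P(E|M1) / P(E|M2)
= 0.83 / 0.06
= 13.8333

13.8333


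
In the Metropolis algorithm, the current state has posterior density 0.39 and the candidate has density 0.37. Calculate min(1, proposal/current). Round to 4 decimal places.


Ratio = 0.37/0.39 = 0.9487
Acceptance probability = min(1, 0.9487)
= 0.9487

0.9487


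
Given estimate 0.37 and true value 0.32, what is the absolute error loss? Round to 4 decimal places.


Absolute error = |estimate - true|
= |0.05| = 0.05

0.05


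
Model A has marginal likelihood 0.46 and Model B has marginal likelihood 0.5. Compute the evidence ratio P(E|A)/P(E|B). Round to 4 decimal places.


Evidence ratio = P(E|A) / P(E|B)
= 0.46 / 0.5
= 0.92

0.92


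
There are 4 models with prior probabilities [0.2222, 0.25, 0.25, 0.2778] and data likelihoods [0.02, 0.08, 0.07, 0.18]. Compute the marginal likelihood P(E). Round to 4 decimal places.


P(E) = sum over models of P(M_i) * P(E|M_i)
= 0.2222*0.02 + 0.25*0.08 + 0.25*0.07 + 0.2778*0.18
= 0.0919

0.0919


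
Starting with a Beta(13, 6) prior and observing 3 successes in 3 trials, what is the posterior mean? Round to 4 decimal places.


Posterior parameters: alpha = 13 + 3 = 16
beta = 6 + 0 = 6
Posterior mean = alpha / (alpha + beta) = 16 / 22
= 0.7273

0.7273


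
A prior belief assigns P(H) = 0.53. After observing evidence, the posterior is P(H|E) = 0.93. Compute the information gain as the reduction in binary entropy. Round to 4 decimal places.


H(prior) = -0.53*log2(0.53) - 0.47*log2(0.47)
= 0.9974
H(post) = -0.93*log2(0.93) - 0.07*log2(0.07)
= 0.3659
IG = 0.9974 - 0.3659 = 0.6315

0.6315


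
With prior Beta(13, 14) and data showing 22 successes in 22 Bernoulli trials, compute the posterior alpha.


Conjugate update: alpha_posterior = alpha_prior + k
= 13 + 22 = 35

35


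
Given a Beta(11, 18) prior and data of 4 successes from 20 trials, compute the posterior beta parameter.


Number of failures = 20 - 4 = 16
Posterior beta = 18 + 16 = 34

34


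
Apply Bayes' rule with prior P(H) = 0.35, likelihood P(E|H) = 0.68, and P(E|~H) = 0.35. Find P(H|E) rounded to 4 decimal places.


Step 1: Compute marginal P(E) = P(E|H)P(H) + P(E|~H)P(~H)
= 0.68*0.35 + 0.35*0.65 = 0.4655
Step 2: P(H|E) = P(E|H)P(H)/P(E) = 0.238/0.4655
= 0.5113

0.5113


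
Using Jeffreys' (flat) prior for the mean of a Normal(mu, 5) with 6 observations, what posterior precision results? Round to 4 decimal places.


Flat prior means prior precision is 0.
Posterior precision = n / sigma^2 = 6/5 = 1.2

1.2


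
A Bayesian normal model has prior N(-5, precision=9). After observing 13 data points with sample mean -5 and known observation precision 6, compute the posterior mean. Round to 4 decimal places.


Posterior mean = (prior_precision * prior_mean + n * data_precision * data_mean) / (prior_precision + n * data_precision)
Numerator = 9*-5 + 13*6*-5 = -435
Denominator = 9 + 13*6 = 87
Posterior mean = -5.0

-5.0


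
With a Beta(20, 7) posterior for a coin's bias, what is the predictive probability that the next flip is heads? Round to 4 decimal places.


The predictive probability equals the posterior mean.
P(next = heads) = alpha / (alpha + beta)
= 20 / 27 = 0.7407

0.7407


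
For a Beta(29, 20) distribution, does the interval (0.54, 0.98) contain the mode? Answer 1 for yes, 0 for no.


Mode of Beta(a,b) = (a-1)/(a+b-2)
= (29-1)/(29+20-2) = 0.5957
Check: 0.54 <= 0.5957 <= 0.98?
Result: 1

1


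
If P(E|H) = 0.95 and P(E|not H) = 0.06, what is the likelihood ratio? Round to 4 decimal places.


Likelihood ratio = P(E|H) / P(E|not H)
= 0.95 / 0.06
= 15.8333

15.8333


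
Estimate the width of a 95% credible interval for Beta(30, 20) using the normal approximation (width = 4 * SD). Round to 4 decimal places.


For Beta(a,b): Var = ab/((a+b)^2(a+b+1))
Var = 0.0047, SD = 0.0686
Approximate 95% CI width = 4 * 0.0686 = 0.2744

0.2744


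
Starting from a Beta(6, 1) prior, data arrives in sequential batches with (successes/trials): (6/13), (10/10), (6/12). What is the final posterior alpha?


In sequential Bayesian updating, we sum all successes.
Total successes = 22
Final alpha = 6 + 22 = 28

28


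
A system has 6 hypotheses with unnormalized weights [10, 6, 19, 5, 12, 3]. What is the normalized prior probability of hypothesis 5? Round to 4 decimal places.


The normalized prior is the weight divided by the total.
Total weight = 55
P(H5) = 12 / 55 = 0.2182

0.2182


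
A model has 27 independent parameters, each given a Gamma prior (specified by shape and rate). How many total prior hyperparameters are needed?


Each Gamma prior needs 2 hyperparameters (shape and rate).
Total = 2 * 27 = 54

54


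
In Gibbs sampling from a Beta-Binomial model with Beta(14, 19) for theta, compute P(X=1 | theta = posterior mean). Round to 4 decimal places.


Posterior mean = alpha/(alpha+beta) = 14/33 = 0.4242
P(X=1|theta=mean) = theta = 0.4242

0.4242


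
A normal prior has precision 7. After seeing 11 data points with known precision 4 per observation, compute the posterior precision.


In the conjugate normal model, precisions add:
tau_posterior = tau_prior + n * tau_data
= 7 + 11*4 = 51

51


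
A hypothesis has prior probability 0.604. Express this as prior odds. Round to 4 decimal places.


Odds = P(H) / P(not H) = 0.604 / 0.396
= 1.5253

1.5253


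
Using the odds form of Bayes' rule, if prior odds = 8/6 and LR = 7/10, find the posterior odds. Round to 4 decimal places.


Bayes' rule in odds form: posterior odds = prior odds * LR
= (8 * 7) / (6 * 10)
= 56/60 = 0.9333

0.9333


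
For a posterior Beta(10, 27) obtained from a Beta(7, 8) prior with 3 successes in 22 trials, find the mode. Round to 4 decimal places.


Mode = (alpha - 1) / (alpha + beta - 2)
= 9 / 35
= 0.2571

0.2571


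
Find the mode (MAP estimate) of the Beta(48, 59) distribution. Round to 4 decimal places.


For Beta(a,b) with a,b > 1:
Mode = (a-1)/(a+b-2) = (48-1)/(107-2)
= 47/105 = 0.4476

0.4476


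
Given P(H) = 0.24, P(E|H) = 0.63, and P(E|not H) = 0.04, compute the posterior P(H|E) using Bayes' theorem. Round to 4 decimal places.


By Bayes' theorem: P(H|E) = P(E|H)*P(H) / P(E)
P(E) = P(E|H)*P(H) + P(E|not H)*P(not H)
P(E) = 0.63*0.24 + 0.04*0.76 = 0.1816
P(H|E) = 0.63*0.24 / 0.1816 = 0.8326

0.8326


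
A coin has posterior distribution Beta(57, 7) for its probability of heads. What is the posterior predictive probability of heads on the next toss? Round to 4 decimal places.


Posterior predictive = E[theta] = alpha/(alpha+beta)
= 57/64
= 0.8906

0.8906


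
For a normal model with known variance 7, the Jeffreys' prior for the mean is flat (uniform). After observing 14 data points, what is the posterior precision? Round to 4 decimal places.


Jeffreys' prior for normal mean (known variance) is flat.
Prior precision = 0.
Posterior precision = prior_prec + n/sigma^2 = 0 + 14/7
= 2.0

2.0


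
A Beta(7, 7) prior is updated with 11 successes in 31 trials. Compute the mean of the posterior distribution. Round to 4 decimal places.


After update: Beta(18, 27)
Mean = 18 / (18 + 27) = 18 / 45
= 0.4

0.4


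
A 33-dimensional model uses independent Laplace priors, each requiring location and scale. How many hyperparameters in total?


Per parameter: 2 (location and scale).
Total = 33 * 2 = 66

66


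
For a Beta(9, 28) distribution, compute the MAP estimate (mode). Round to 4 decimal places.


MAP = mode = (a-1)/(a+b-2)
= (9-1)/(9+28-2)
= 8/35 = 0.2286

0.2286


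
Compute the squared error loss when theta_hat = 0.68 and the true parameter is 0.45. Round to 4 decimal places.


L = (theta_hat - theta_true)^2
= (0.68 - 0.45)^2
= 0.23^2 = 0.0529

0.0529


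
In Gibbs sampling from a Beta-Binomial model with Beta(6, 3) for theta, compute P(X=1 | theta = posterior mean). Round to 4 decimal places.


Posterior mean = alpha/(alpha+beta) = 6/9 = 0.6667
P(X=1|theta=mean) = theta = 0.6667

0.6667


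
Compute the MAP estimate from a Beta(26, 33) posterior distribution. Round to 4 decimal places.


MAP = mode of Beta distribution
= (alpha - 1)/(alpha + beta - 2)
= (26-1)/(26+33-2)
= 25/57 = 0.4386

0.4386


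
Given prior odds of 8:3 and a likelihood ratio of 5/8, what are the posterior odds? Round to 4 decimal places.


Posterior odds = prior odds * LR
Prior odds = 8/3 = 2.6667
LR = 5/8 = 0.625
Posterior odds = 2.6667 * 0.625 = 1.6667

1.6667


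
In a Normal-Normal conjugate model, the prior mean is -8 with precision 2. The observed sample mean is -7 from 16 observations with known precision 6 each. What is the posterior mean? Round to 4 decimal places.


Posterior precision = tau0 + n*tau = 2 + 16*6 = 98
Posterior mean = (tau0*mu0 + n*tau*xbar) / posterior_precision
= (2*-8 + 16*6*-7) / 98
= -688 / 98 = -7.0204

-7.0204


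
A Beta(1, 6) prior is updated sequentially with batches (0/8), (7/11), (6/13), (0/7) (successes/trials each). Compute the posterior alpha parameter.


Sequential conjugate updating is equivalent to a single batch update.
Total successes across all batches = 13
alpha_posterior = alpha_prior + total_successes = 1 + 13
= 14

14


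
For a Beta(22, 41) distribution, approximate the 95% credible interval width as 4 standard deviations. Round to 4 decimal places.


Variance of Beta(a,b) = ab / ((a+b)^2 * (a+b+1))
= 22*41 / ((63)^2 * 64)
= 0.0036
SD = sqrt(0.0036) = 0.0596
Width = 4 * SD = 0.2384

0.2384


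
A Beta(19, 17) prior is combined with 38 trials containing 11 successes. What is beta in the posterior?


In conjugate updating:
beta_posterior = beta_prior + (n - k)
= 17 + (38 - 11)
= 17 + 27 = 44

44


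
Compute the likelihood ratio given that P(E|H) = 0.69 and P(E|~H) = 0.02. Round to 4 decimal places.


LR = P(E|H) / P(E|~H)
= 0.69 / 0.02 = 34.5

34.5


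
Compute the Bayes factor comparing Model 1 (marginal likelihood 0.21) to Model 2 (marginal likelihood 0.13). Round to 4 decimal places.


BF12 = marginal likelihood of M1 / marginal likelihood of M2
= 0.21/0.13
= 1.6154

1.6154


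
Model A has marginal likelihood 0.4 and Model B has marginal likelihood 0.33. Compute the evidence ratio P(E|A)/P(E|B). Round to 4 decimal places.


Evidence ratio = P(E|A) / P(E|B)
= 0.4 / 0.33
= 1.2121

1.2121


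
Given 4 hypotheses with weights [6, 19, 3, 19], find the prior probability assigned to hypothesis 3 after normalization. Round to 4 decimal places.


To normalize, divide each weight by the sum of all weights.
Sum = 47
Prior(H3) = 3/47 = 0.0638

0.0638


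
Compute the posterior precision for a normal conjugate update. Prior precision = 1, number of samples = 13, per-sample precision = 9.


tau_post = tau_0 + n * tau
= 1 + 13 * 9 = 118

118


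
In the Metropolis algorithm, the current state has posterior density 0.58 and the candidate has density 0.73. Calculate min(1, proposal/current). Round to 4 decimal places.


Ratio = 0.73/0.58 = 1.2586
Acceptance probability = min(1, 1.2586)
= 1.0

1.0


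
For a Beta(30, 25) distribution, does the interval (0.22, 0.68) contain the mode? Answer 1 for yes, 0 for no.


Mode of Beta(a,b) = (a-1)/(a+b-2)
= (30-1)/(30+25-2) = 0.5472
Check: 0.22 <= 0.5472 <= 0.68?
Result: 1

1


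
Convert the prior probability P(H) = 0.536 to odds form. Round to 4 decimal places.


P(not H) = 1 - 0.536 = 0.464
Odds = 0.536 / 0.464 = 1.1552

1.1552


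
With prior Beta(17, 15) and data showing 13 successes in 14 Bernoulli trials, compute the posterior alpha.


Conjugate update: alpha_posterior = alpha_prior + k
= 17 + 13 = 30

30


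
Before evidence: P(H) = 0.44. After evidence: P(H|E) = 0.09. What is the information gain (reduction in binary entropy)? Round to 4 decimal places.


Prior entropy = 0.9896
Posterior entropy = 0.4365
Information gain = 0.9896 - 0.4365 = 0.5531

0.5531


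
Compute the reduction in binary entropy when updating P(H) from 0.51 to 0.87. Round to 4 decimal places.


H_before = -p*log2(p) - (1-p)*log2(1-p) for p=0.51: 0.9997
H_after for p=0.87: 0.5574
Reduction = 0.9997 - 0.5574 = 0.4423

0.4423


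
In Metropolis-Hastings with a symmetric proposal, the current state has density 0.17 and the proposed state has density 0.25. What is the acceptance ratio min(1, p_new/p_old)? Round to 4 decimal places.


Ratio = p_new / p_old = 0.25 / 0.17 = 1.4706
Acceptance = min(1, 1.4706) = 1.0

1.0


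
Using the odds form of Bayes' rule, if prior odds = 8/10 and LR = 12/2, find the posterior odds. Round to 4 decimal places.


Bayes' rule in odds form: posterior odds = prior odds * LR
= (8 * 12) / (10 * 2)
= 96/20 = 4.8

4.8


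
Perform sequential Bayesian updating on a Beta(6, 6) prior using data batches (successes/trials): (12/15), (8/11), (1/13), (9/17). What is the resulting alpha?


Accumulate successes: 30
Posterior alpha = prior alpha + sum of successes
= 6 + 30 = 36

36


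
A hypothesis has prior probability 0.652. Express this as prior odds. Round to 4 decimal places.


Odds = P(H) / P(not H) = 0.652 / 0.348
= 1.8736

1.8736


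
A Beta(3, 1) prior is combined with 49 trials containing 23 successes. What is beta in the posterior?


In conjugate updating:
beta_posterior = beta_prior + (n - k)
= 1 + (49 - 23)
= 1 + 26 = 27

27


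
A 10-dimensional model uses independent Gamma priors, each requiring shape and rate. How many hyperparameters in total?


Per parameter: 2 (shape and rate).
Total = 10 * 2 = 20

20


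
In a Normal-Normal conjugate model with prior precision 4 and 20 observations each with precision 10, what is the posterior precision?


Posterior precision = prior precision + n * observation precision
= 4 + 20 * 10
= 4 + 200 = 204

204


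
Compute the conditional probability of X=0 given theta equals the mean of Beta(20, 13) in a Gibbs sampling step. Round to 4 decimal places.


Mean of Beta(20, 13) = 0.6061
P(X=0 | theta=0.6061) = 0.3939

0.3939


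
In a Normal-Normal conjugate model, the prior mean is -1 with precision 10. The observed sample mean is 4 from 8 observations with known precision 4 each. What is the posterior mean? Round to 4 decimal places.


Posterior precision = tau0 + n*tau = 10 + 8*4 = 42
Posterior mean = (tau0*mu0 + n*tau*xbar) / posterior_precision
= (10*-1 + 8*4*4) / 42
= 118 / 42 = 2.8095

2.8095


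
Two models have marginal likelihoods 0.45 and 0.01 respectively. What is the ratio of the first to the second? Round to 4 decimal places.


Evidence ratio = 0.45 / 0.01
= 45.0

45.0


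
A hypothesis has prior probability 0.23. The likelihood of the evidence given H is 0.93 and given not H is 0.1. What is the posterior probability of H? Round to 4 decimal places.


Using Bayes' theorem:
P(E) = 0.23 * 0.93 + 0.77 * 0.1
P(E) = 0.2909
P(H|E) = (0.23 * 0.93) / 0.2909 = 0.7353

0.7353


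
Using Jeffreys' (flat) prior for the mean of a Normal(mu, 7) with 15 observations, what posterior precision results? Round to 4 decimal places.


Flat prior means prior precision is 0.
Posterior precision = n / sigma^2 = 15/7 = 2.1429

2.1429


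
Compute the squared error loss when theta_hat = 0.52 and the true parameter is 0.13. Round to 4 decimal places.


L = (theta_hat - theta_true)^2
= (0.52 - 0.13)^2
= 0.39^2 = 0.1521

0.1521


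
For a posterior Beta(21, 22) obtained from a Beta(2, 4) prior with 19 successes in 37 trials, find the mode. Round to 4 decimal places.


Mode = (alpha - 1) / (alpha + beta - 2)
= 20 / 41
= 0.4878

0.4878


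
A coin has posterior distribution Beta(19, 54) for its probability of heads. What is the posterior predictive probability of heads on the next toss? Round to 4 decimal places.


Posterior predictive = E[theta] = alpha/(alpha+beta)
= 19/73
= 0.2603

0.2603


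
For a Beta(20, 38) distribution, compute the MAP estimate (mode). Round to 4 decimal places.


MAP = mode = (a-1)/(a+b-2)
= (20-1)/(20+38-2)
= 19/56 = 0.3393

0.3393


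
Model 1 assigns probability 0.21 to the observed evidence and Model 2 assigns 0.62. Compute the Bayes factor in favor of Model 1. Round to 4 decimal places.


BF = P(data|M1) / P(data|M2)
= 0.21 / 0.62 = 0.3387

0.3387


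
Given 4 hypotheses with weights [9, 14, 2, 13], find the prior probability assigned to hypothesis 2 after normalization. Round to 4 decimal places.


To normalize, divide each weight by the sum of all weights.
Sum = 38
Prior(H2) = 14/38 = 0.3684

0.3684


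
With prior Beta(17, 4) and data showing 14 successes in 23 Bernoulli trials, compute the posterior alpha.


Conjugate update: alpha_posterior = alpha_prior + k
= 17 + 14 = 31

31


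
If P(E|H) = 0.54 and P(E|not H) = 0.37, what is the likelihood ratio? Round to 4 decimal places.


Likelihood ratio = P(E|H) / P(E|not H)
= 0.54 / 0.37
= 1.4595

1.4595


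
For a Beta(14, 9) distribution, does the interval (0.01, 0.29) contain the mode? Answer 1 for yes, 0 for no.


Mode of Beta(a,b) = (a-1)/(a+b-2)
= (14-1)/(14+9-2) = 0.619
Check: 0.01 <= 0.619 <= 0.29?
Result: 0

0


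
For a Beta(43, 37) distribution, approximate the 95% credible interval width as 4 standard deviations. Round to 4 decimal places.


Variance of Beta(a,b) = ab / ((a+b)^2 * (a+b+1))
= 43*37 / ((80)^2 * 81)
= 0.0031
SD = sqrt(0.0031) = 0.0554
Width = 4 * SD = 0.2216

0.2216


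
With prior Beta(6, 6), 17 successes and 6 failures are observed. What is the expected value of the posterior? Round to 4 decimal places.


Posterior = Beta(23, 12)
E[theta] = alpha/(alpha+beta)
= 23/35 = 0.6571

0.6571


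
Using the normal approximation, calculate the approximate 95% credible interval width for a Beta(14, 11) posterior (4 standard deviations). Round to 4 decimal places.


Var(Beta) = 14*11/(25^2 * 26) = 0.0095
SD = 0.0973
Width ~ 4*SD = 0.3894

0.3894


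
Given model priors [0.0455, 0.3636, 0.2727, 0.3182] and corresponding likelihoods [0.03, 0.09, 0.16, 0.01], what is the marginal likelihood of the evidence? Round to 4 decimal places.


P(E) = sum_i P(M_i) P(E|M_i)
= 0.0014 + 0.0327 + 0.0436 + 0.0032
= 0.0809

0.0809


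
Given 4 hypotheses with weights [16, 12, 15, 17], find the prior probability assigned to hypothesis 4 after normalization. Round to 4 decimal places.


To normalize, divide each weight by the sum of all weights.
Sum = 60
Prior(H4) = 17/60 = 0.2833

0.2833


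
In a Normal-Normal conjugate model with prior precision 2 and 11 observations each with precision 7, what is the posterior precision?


Posterior precision = prior precision + n * observation precision
= 2 + 11 * 7
= 2 + 77 = 79

79


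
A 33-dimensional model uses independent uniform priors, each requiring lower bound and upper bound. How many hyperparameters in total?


Per parameter: 2 (lower bound and upper bound).
Total = 33 * 2 = 66

66


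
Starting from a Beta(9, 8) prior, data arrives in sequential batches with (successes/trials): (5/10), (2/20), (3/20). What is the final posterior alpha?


In sequential Bayesian updating, we sum all successes.
Total successes = 10
Final alpha = 9 + 10 = 19

19


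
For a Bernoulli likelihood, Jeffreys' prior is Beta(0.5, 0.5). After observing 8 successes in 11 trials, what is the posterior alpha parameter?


Jeffreys' prior for Bernoulli is Beta(0.5, 0.5).
Posterior is Beta(0.5 + k, 0.5 + n - k).
Posterior alpha = 0.5 + k = 0.5 + 8 = 8.5

8.5


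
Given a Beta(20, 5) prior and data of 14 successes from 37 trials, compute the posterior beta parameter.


Number of failures = 37 - 14 = 23
Posterior beta = 5 + 23 = 28

28


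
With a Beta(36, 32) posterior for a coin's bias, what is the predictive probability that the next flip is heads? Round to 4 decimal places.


The predictive probability equals the posterior mean.
P(next = heads) = alpha / (alpha + beta)
= 36 / 68 = 0.5294

0.5294


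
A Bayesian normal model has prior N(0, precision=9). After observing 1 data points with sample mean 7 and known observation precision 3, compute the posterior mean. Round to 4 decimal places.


Posterior mean = (prior_precision * prior_mean + n * data_precision * data_mean) / (prior_precision + n * data_precision)
Numerator = 9*0 + 1*3*7 = 21
Denominator = 9 + 1*3 = 12
Posterior mean = 1.75

1.75


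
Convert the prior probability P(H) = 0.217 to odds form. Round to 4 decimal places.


P(not H) = 1 - 0.217 = 0.783
Odds = 0.217 / 0.783 = 0.2771

0.2771


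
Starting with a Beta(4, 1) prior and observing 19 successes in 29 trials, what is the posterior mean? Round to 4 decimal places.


Posterior parameters: alpha = 4 + 19 = 23
beta = 1 + 10 = 11
Posterior mean = alpha / (alpha + beta) = 23 / 34
= 0.6765

0.6765


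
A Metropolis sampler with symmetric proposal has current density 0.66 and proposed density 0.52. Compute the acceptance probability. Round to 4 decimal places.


For symmetric proposals, acceptance = min(1, pi(x*)/pi(x))
= min(1, 0.52/0.66)
= min(1, 0.7879) = 0.7879

0.7879


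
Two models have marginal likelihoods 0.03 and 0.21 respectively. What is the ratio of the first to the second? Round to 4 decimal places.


Evidence ratio = 0.03 / 0.21
= 0.1429

0.1429


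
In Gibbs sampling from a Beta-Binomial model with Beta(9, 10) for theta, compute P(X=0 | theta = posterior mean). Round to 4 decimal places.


Posterior mean = alpha/(alpha+beta) = 9/19 = 0.4737
P(X=0|theta=mean) = 1 - theta = 0.5263

0.5263


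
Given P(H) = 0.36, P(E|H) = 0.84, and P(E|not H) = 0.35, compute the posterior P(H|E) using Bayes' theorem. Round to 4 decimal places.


By Bayes' theorem: P(H|E) = P(E|H)*P(H) / P(E)
P(E) = P(E|H)*P(H) + P(E|not H)*P(not H)
P(E) = 0.84*0.36 + 0.35*0.64 = 0.5264
P(H|E) = 0.84*0.36 / 0.5264 = 0.5745

0.5745


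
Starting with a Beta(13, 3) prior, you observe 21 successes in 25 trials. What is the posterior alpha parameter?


For a Beta-Binomial conjugate model:
Posterior alpha = prior alpha + number of successes
= 13 + 21 = 34

34


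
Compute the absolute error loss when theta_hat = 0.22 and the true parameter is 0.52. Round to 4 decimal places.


L = |theta_hat - theta_true|
= |0.22 - 0.52| = 0.3

0.3


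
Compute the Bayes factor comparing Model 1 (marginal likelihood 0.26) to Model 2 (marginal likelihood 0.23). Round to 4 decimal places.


BF12 = marginal likelihood of M1 / marginal likelihood of M2
= 0.26/0.23
= 1.1304

1.1304


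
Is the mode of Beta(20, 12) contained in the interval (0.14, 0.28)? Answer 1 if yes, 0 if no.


Mode = (a-1)/(a+b-2) = 19/30 = 0.6333
Interval: (0.14, 0.28)
Contains mode? 0

0


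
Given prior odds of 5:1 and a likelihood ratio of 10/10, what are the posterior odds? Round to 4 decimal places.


Posterior odds = prior odds * LR
Prior odds = 5/1 = 5.0
LR = 10/10 = 1.0
Posterior odds = 5.0 * 1.0 = 5.0

5.0


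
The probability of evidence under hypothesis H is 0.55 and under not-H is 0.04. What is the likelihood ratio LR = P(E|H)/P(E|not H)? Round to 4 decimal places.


LR = 0.55 / 0.04
= 13.75

13.75


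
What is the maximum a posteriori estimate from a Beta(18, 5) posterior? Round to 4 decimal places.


The MAP estimate equals the mode of the distribution.
Mode of Beta(a,b) = (a-1)/(a+b-2)
= 17/21
= 0.8095

0.8095


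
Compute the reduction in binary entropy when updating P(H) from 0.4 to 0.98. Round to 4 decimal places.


H_before = -p*log2(p) - (1-p)*log2(1-p) for p=0.4: 0.971
H_after for p=0.98: 0.1414
Reduction = 0.971 - 0.1414 = 0.8295

0.8295


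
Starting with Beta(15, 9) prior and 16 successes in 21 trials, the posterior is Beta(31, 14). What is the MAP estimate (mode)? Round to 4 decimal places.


The mode of Beta(a, b) when a > 1 and b > 1 is (a-1)/(a+b-2)
= (31 - 1) / (31 + 14 - 2)
= 30 / 43
= 0.6977

0.6977


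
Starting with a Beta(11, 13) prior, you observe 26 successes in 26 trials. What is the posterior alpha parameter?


For a Beta-Binomial conjugate model:
Posterior alpha = prior alpha + number of successes
= 11 + 26 = 37

37


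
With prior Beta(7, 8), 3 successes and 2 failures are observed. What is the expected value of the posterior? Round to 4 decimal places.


Posterior = Beta(10, 10)
E[theta] = alpha/(alpha+beta)
= 10/20 = 0.5

0.5


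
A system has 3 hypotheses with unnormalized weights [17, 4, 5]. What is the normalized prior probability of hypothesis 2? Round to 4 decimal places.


The normalized prior is the weight divided by the total.
Total weight = 26
P(H2) = 4 / 26 = 0.1538

0.1538


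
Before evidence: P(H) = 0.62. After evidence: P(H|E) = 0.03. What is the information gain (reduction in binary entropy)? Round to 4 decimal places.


Prior entropy = 0.958
Posterior entropy = 0.1944
Information gain = 0.958 - 0.1944 = 0.7637

0.7637


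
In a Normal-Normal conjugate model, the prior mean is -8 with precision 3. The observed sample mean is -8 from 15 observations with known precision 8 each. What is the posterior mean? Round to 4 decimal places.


Posterior precision = tau0 + n*tau = 3 + 15*8 = 123
Posterior mean = (tau0*mu0 + n*tau*xbar) / posterior_precision
= (3*-8 + 15*8*-8) / 123
= -984 / 123 = -8.0

-8.0


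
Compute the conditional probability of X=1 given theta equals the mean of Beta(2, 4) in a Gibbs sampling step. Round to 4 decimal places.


Mean of Beta(2, 4) = 0.3333
P(X=1 | theta=0.3333) = 0.3333

0.3333


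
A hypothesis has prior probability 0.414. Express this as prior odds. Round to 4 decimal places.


Odds = P(H) / P(not H) = 0.414 / 0.586
= 0.7065

0.7065


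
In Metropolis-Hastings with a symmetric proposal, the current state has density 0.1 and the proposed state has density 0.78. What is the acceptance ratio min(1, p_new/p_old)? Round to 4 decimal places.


Ratio = p_new / p_old = 0.78 / 0.1 = 7.8
Acceptance = min(1, 7.8) = 1.0

1.0


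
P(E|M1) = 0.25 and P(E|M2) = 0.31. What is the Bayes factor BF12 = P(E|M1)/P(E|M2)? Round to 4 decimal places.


Bayes factor BF12 = P(E|M1) / P(E|M2)
= 0.25 / 0.31
= 0.8065

0.8065


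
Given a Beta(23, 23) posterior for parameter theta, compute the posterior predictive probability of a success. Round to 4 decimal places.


For a Beta-Bernoulli model, the predictive probability is the mean:
P(success) = 23/(23+23) = 23/46 = 0.5

0.5


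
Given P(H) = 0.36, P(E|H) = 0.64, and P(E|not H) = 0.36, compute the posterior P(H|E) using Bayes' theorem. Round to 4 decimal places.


By Bayes' theorem: P(H|E) = P(E|H)*P(H) / P(E)
P(E) = P(E|H)*P(H) + P(E|not H)*P(not H)
P(E) = 0.64*0.36 + 0.36*0.64 = 0.4608
P(H|E) = 0.64*0.36 / 0.4608 = 0.5

0.5


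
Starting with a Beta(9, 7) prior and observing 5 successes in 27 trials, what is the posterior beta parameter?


Posterior beta = prior beta + failures
Failures = 27 - 5 = 22
beta_post = 7 + 22 = 29

29


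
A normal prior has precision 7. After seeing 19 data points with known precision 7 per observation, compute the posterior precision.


In the conjugate normal model, precisions add:
tau_posterior = tau_prior + n * tau_data
= 7 + 19*7 = 140

140


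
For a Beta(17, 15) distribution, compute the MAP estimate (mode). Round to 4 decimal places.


MAP = mode = (a-1)/(a+b-2)
= (17-1)/(17+15-2)
= 16/30 = 0.5333

0.5333
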